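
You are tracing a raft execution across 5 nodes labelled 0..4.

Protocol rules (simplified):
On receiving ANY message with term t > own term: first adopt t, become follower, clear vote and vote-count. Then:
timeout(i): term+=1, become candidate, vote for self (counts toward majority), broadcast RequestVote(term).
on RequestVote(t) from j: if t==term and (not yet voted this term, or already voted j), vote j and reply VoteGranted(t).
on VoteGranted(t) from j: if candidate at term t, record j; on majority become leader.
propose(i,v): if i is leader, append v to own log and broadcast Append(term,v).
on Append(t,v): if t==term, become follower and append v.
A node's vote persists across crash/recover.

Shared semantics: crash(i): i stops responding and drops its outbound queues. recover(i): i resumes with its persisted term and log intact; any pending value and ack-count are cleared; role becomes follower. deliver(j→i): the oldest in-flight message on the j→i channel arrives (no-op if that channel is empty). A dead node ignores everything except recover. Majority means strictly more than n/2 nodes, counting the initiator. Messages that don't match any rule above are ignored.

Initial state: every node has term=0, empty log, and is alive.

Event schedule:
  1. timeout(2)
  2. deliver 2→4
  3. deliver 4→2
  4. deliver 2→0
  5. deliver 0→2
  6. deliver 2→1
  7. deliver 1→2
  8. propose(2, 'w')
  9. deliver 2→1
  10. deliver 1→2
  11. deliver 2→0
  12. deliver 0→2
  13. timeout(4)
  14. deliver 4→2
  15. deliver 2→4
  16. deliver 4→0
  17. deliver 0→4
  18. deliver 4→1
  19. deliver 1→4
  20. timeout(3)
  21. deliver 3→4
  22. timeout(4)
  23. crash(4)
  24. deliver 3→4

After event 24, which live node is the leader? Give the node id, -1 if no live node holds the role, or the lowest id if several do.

step 1 timeout(2): 2={cand,t=1,log=-}
step 2 deliver 2→4: 4={foll,t=1,log=-}
step 3 deliver 4→2: —
step 4 deliver 2→0: 0={foll,t=1,log=-}
step 5 deliver 0→2: 2={lead,t=1,log=-}
step 6 deliver 2→1: 1={foll,t=1,log=-}
step 7 deliver 1→2: —
step 8 propose(2,'w'): 2={lead,t=1,log=w}
step 9 deliver 2→1: 1={foll,t=1,log=w}
step 10 deliver 1→2: —
step 11 deliver 2→0: 0={foll,t=1,log=w}
step 12 deliver 0→2: —
step 13 timeout(4): 4={cand,t=2,log=-}
step 14 deliver 4→2: 2={foll,t=2,log=w}
step 15 deliver 2→4: —
step 16 deliver 4→0: 0={foll,t=2,log=w}
step 17 deliver 0→4: —
step 18 deliver 4→1: 1={foll,t=2,log=w}
step 19 deliver 1→4: 4={lead,t=2,log=-}
step 20 timeout(3): 3={cand,t=1,log=-}
step 21 deliver 3→4: —
step 22 timeout(4): 4={cand,t=3,log=-}
step 23 crash(4): 4={✗cand,t=3,log=-}
step 24 deliver 3→4: —

-1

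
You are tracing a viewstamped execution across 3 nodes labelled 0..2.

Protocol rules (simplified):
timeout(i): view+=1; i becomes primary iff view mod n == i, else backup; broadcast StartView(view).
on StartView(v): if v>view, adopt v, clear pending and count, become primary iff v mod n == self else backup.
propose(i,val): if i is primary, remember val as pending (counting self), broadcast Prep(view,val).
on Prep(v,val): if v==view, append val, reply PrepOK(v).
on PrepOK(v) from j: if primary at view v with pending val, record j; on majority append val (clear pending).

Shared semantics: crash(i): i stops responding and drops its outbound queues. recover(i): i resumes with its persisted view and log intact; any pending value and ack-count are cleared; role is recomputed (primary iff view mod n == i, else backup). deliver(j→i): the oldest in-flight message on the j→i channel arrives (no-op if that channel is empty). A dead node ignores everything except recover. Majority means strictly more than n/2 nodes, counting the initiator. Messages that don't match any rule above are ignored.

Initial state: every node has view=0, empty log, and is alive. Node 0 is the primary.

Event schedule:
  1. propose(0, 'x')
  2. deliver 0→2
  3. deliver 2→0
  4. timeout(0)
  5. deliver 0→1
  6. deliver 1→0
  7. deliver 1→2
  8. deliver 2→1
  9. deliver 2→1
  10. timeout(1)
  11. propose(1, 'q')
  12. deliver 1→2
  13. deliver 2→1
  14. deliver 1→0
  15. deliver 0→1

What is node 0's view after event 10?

step 1 propose(0,'x'): —
step 2 deliver 0→2: 2={back,v=0,log=x}
step 3 deliver 2→0: 0={prim,v=0,log=x}
step 4 timeout(0): 0={back,v=1,log=x}
step 5 deliver 0→1: 1={back,v=0,log=x}
step 6 deliver 1→0: —
step 7 deliver 1→2: —
step 8 deliver 2→1: —
step 9 deliver 2→1: —
step 10 timeout(1): 1={prim,v=1,log=x}

1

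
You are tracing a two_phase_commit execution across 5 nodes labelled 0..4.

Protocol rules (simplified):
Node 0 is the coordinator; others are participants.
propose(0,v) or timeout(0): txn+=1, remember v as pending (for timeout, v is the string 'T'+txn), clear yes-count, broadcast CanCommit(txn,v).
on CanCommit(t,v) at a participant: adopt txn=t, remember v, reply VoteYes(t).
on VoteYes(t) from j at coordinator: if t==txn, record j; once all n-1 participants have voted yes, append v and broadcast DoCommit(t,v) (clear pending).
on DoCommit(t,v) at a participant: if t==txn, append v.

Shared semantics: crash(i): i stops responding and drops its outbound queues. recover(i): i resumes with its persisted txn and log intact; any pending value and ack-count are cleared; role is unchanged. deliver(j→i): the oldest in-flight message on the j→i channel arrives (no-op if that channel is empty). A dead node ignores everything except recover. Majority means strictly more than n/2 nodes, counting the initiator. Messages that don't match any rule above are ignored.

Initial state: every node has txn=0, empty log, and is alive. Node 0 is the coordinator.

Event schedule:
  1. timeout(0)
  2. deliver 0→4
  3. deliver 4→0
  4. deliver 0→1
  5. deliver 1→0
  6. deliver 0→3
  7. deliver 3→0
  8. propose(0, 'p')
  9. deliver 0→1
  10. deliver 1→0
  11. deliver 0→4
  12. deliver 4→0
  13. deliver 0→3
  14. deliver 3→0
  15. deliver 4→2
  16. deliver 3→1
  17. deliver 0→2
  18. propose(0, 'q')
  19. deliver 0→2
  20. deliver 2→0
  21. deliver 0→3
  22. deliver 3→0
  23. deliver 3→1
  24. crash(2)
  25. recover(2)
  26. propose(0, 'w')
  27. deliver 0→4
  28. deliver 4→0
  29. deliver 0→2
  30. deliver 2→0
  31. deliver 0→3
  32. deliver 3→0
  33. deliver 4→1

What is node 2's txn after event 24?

2

step 1 timeout(0): 0={coor,t=1,log=-}
step 2 deliver 0→4: 4={part,t=1,log=-}
step 3 deliver 4→0: —
step 4 deliver 0→1: 1={part,t=1,log=-}
step 5 deliver 1→0: —
step 6 deliver 0→3: 3={part,t=1,log=-}
step 7 deliver 3→0: —
step 8 propose(0,'p'): 0={coor,t=2,log=-}
step 9 deliver 0→1: 1={part,t=2,log=-}
step 10 deliver 1→0: —
step 11 deliver 0→4: 4={part,t=2,log=-}
step 12 deliver 4→0: —
step 13 deliver 0→3: 3={part,t=2,log=-}
step 14 deliver 3→0: —
step 15 deliver 4→2: —
step 16 deliver 3→1: —
step 17 deliver 0→2: 2={part,t=1,log=-}
step 18 propose(0,'q'): 0={coor,t=3,log=-}
step 19 deliver 0→2: 2={part,t=2,log=-}
step 20 deliver 2→0: —
step 21 deliver 0→3: 3={part,t=3,log=-}
step 22 deliver 3→0: —
step 23 deliver 3→1: —
step 24 crash(2): 2={✗part,t=2,log=-}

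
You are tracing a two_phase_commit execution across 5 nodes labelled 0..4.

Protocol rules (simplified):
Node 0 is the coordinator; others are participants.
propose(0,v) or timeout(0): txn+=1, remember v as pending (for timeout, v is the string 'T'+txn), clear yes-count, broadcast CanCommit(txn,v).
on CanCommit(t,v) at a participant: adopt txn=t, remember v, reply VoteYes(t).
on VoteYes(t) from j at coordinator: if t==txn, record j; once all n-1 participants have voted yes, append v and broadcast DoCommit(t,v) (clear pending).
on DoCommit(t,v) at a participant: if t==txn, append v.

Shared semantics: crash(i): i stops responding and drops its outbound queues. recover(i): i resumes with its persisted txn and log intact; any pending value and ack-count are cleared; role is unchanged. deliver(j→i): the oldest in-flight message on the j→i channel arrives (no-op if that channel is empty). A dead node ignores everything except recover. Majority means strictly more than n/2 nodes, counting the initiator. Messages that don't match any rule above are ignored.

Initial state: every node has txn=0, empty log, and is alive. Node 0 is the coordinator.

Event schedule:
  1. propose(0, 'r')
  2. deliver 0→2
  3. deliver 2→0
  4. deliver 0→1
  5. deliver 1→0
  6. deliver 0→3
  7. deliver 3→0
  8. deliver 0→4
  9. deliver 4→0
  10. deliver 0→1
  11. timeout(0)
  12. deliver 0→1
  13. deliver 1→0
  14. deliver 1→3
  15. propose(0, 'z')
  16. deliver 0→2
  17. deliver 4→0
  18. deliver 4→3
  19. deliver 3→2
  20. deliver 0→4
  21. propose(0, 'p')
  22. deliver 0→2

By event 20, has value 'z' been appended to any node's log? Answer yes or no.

no

1. propose(0,'r'):  <0:coor t1 ->
2. deliver 0→2:  <2:part t1 ->
3. deliver 2→0:  nop
4. deliver 0→1:  <1:part t1 ->
5. deliver 1→0:  nop
6. deliver 0→3:  <3:part t1 ->
7. deliver 3→0:  nop
8. deliver 0→4:  <4:part t1 ->
9. deliver 4→0:  <0:coor t1 r>
10. deliver 0→1:  <1:part t1 r>
11. timeout(0):  <0:coor t2 r>
12. deliver 0→1:  <1:part t2 r>
13. deliver 1→0:  nop
14. deliver 1→3:  nop
15. propose(0,'z'):  <0:coor t3 r>
16. deliver 0→2:  <2:part t1 r>
17. deliver 4→0:  nop
18. deliver 4→3:  nop
19. deliver 3→2:  nop
20. deliver 0→4:  <4:part t1 r>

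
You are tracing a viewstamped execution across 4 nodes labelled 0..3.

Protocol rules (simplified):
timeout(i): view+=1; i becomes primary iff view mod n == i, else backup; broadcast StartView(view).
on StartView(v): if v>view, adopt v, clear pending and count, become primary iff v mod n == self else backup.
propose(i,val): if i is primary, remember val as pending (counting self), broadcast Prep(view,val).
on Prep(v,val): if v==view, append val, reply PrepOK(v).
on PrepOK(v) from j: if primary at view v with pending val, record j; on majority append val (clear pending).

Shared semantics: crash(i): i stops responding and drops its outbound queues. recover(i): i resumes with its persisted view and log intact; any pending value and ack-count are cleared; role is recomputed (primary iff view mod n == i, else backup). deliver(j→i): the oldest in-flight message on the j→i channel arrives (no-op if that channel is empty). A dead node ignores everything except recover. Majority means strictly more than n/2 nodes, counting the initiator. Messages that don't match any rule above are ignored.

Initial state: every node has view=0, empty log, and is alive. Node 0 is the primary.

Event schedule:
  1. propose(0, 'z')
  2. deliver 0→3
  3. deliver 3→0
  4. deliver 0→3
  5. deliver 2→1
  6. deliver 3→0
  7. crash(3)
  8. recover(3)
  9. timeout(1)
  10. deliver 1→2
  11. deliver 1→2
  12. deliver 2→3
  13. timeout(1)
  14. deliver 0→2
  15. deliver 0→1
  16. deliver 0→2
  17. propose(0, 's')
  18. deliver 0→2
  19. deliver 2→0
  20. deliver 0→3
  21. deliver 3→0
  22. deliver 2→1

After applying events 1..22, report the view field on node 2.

1

1. propose(0,'z'):  nop
2. deliver 0→3:  <3:back v0 z>
3. deliver 3→0:  nop
4. deliver 0→3:  nop
5. deliver 2→1:  nop
6. deliver 3→0:  nop
7. crash(3):  <3:✗back v0 z>
8. recover(3):  <3:back v0 z>
9. timeout(1):  <1:prim v1 ->
10. deliver 1→2:  <2:back v1 ->
11. deliver 1→2:  nop
12. deliver 2→3:  nop
13. timeout(1):  <1:back v2 ->
14. deliver 0→2:  nop
15. deliver 0→1:  nop
16. deliver 0→2:  nop
17. propose(0,'s'):  nop
18. deliver 0→2:  nop
19. deliver 2→0:  nop
20. deliver 0→3:  <3:back v0 z,s>
21. deliver 3→0:  nop
22. deliver 2→1:  nop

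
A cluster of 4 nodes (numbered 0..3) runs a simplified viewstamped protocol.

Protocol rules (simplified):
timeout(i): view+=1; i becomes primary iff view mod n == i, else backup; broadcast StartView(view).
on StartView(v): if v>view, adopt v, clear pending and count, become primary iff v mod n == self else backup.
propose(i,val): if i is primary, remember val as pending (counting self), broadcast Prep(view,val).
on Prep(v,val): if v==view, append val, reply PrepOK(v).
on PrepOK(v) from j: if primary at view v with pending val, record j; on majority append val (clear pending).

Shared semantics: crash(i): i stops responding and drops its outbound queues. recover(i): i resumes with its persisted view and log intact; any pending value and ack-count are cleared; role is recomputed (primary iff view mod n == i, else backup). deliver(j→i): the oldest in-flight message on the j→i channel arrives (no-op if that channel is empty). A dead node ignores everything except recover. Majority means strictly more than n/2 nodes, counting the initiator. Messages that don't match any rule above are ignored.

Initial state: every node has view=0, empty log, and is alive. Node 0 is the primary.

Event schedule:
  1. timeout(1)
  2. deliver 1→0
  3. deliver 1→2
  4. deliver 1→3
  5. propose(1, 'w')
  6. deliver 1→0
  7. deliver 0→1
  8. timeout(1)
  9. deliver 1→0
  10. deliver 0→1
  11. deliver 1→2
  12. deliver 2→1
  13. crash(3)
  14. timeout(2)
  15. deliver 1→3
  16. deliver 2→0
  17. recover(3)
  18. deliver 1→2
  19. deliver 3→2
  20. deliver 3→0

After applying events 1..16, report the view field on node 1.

[1] timeout(1) → N1(prim v1 [-])
[2] deliver 1→0 → N0(back v1 [-])
[3] deliver 1→2 → N2(back v1 [-])
[4] deliver 1→3 → N3(back v1 [-])
[5] propose(1,'w') → ∅
[6] deliver 1→0 → N0(back v1 [w])
[7] deliver 0→1 → ∅
[8] timeout(1) → N1(back v2 [-])
[9] deliver 1→0 → N0(back v2 [w])
[10] deliver 0→1 → ∅
[11] deliver 1→2 → N2(back v1 [w])
[12] deliver 2→1 → ∅
[13] crash(3) → N3(✗back v1 [-])
[14] timeout(2) → N2(prim v2 [w])
[15] deliver 1→3 → ∅
[16] deliver 2→0 → ∅

2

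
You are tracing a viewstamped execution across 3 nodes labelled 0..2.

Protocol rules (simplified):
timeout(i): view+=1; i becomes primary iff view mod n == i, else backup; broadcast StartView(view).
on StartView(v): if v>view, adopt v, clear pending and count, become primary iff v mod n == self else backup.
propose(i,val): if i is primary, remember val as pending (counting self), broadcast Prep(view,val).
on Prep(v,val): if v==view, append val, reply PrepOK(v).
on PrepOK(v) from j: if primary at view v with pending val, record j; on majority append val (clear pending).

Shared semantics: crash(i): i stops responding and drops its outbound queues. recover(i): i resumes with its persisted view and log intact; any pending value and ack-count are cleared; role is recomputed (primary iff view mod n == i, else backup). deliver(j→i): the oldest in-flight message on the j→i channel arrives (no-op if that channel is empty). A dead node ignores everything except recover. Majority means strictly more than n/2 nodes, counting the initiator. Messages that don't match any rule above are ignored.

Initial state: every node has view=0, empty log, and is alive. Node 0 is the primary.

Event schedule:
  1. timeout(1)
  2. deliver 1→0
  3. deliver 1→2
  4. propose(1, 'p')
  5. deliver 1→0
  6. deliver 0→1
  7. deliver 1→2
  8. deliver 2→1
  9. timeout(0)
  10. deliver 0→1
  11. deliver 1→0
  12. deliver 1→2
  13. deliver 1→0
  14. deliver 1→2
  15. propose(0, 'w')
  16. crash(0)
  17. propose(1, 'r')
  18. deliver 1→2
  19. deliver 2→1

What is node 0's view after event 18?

2

step 1 timeout(1): 1={prim,v=1,log=-}
step 2 deliver 1→0: 0={back,v=1,log=-}
step 3 deliver 1→2: 2={back,v=1,log=-}
step 4 propose(1,'p'): —
step 5 deliver 1→0: 0={back,v=1,log=p}
step 6 deliver 0→1: 1={prim,v=1,log=p}
step 7 deliver 1→2: 2={back,v=1,log=p}
step 8 deliver 2→1: —
step 9 timeout(0): 0={back,v=2,log=p}
step 10 deliver 0→1: 1={back,v=2,log=p}
step 11 deliver 1→0: —
step 12 deliver 1→2: —
step 13 deliver 1→0: —
step 14 deliver 1→2: —
step 15 propose(0,'w'): —
step 16 crash(0): 0={✗back,v=2,log=p}
step 17 propose(1,'r'): —
step 18 deliver 1→2: —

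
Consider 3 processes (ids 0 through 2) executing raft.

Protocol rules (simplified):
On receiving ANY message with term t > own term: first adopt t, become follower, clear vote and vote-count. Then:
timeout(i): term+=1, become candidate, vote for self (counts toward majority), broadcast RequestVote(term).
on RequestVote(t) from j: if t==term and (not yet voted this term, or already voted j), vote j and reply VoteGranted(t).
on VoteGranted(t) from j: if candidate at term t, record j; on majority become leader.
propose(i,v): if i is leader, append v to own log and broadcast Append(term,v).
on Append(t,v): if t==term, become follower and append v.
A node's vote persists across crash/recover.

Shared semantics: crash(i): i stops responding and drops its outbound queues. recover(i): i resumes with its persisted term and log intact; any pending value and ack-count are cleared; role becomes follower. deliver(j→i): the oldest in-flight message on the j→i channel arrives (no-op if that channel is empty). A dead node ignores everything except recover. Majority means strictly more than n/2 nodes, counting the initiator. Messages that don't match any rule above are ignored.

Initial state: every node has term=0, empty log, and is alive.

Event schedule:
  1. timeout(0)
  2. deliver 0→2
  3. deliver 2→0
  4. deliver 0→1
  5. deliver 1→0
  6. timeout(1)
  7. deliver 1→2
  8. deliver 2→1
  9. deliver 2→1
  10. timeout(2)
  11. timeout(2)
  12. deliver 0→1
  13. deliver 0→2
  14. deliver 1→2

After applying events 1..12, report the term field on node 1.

1. timeout(0):  <0:cand t1 ->
2. deliver 0→2:  <2:foll t1 ->
3. deliver 2→0:  <0:lead t1 ->
4. deliver 0→1:  <1:foll t1 ->
5. deliver 1→0:  nop
6. timeout(1):  <1:cand t2 ->
7. deliver 1→2:  <2:foll t2 ->
8. deliver 2→1:  <1:lead t2 ->
9. deliver 2→1:  nop
10. timeout(2):  <2:cand t3 ->
11. timeout(2):  <2:cand t4 ->
12. deliver 0→1:  nop

2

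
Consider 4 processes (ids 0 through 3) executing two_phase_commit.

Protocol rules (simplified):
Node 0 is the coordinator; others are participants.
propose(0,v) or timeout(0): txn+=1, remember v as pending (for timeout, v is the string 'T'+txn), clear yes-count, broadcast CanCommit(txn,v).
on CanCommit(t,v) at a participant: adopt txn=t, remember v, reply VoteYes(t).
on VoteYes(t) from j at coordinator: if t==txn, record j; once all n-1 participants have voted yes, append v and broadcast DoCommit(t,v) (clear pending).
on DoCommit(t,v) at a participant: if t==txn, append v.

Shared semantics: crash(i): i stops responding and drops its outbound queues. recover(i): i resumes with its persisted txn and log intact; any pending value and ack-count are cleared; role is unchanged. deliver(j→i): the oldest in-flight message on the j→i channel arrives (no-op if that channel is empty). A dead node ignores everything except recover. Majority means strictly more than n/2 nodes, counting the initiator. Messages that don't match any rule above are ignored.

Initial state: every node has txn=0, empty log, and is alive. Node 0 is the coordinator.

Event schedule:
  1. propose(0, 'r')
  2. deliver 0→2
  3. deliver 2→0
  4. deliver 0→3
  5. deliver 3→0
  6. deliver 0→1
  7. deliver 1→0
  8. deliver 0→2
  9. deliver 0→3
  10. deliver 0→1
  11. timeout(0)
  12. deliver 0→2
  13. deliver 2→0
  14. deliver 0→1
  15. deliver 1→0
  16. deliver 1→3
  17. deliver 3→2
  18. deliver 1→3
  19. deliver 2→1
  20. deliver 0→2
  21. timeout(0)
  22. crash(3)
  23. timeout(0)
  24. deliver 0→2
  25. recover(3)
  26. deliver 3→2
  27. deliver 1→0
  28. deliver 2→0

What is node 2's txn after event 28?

1. propose(0,'r'):  <0:coor t1 ->
2. deliver 0→2:  <2:part t1 ->
3. deliver 2→0:  nop
4. deliver 0→3:  <3:part t1 ->
5. deliver 3→0:  nop
6. deliver 0→1:  <1:part t1 ->
7. deliver 1→0:  <0:coor t1 r>
8. deliver 0→2:  <2:part t1 r>
9. deliver 0→3:  <3:part t1 r>
10. deliver 0→1:  <1:part t1 r>
11. timeout(0):  <0:coor t2 r>
12. deliver 0→2:  <2:part t2 r>
13. deliver 2→0:  nop
14. deliver 0→1:  <1:part t2 r>
15. deliver 1→0:  nop
16. deliver 1→3:  nop
17. deliver 3→2:  nop
18. deliver 1→3:  nop
19. deliver 2→1:  nop
20. deliver 0→2:  nop
21. timeout(0):  <0:coor t3 r>
22. crash(3):  <3:✗part t1 r>
23. timeout(0):  <0:coor t4 r>
24. deliver 0→2:  <2:part t3 r>
25. recover(3):  <3:part t1 r>
26. deliver 3→2:  nop
27. deliver 1→0:  nop
28. deliver 2→0:  nop

3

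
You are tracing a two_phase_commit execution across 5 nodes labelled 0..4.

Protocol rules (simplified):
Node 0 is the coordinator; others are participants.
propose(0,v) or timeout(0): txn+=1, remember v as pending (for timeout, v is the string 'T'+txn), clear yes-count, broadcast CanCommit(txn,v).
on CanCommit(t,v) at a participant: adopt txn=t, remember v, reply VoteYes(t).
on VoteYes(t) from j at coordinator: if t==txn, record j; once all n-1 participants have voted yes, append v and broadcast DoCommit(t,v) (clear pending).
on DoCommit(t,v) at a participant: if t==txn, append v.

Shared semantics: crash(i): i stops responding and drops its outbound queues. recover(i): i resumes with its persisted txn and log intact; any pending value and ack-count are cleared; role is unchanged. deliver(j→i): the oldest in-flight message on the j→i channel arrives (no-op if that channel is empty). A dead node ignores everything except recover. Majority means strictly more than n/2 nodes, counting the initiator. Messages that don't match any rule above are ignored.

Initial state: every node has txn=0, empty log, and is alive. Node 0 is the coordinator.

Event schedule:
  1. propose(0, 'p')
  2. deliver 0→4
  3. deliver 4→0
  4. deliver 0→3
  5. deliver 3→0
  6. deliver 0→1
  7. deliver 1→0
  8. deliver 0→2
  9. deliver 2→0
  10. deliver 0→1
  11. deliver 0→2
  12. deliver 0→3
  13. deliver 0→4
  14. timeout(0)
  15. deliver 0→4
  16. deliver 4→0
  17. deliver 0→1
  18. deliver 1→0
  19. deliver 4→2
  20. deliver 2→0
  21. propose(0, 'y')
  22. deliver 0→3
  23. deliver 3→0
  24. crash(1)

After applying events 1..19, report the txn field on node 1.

step 1 propose(0,'p'): 0={coor,t=1,log=-}
step 2 deliver 0→4: 4={part,t=1,log=-}
step 3 deliver 4→0: —
step 4 deliver 0→3: 3={part,t=1,log=-}
step 5 deliver 3→0: —
step 6 deliver 0→1: 1={part,t=1,log=-}
step 7 deliver 1→0: —
step 8 deliver 0→2: 2={part,t=1,log=-}
step 9 deliver 2→0: 0={coor,t=1,log=p}
step 10 deliver 0→1: 1={part,t=1,log=p}
step 11 deliver 0→2: 2={part,t=1,log=p}
step 12 deliver 0→3: 3={part,t=1,log=p}
step 13 deliver 0→4: 4={part,t=1,log=p}
step 14 timeout(0): 0={coor,t=2,log=p}
step 15 deliver 0→4: 4={part,t=2,log=p}
step 16 deliver 4→0: —
step 17 deliver 0→1: 1={part,t=2,log=p}
step 18 deliver 1→0: —
step 19 deliver 4→2: —

2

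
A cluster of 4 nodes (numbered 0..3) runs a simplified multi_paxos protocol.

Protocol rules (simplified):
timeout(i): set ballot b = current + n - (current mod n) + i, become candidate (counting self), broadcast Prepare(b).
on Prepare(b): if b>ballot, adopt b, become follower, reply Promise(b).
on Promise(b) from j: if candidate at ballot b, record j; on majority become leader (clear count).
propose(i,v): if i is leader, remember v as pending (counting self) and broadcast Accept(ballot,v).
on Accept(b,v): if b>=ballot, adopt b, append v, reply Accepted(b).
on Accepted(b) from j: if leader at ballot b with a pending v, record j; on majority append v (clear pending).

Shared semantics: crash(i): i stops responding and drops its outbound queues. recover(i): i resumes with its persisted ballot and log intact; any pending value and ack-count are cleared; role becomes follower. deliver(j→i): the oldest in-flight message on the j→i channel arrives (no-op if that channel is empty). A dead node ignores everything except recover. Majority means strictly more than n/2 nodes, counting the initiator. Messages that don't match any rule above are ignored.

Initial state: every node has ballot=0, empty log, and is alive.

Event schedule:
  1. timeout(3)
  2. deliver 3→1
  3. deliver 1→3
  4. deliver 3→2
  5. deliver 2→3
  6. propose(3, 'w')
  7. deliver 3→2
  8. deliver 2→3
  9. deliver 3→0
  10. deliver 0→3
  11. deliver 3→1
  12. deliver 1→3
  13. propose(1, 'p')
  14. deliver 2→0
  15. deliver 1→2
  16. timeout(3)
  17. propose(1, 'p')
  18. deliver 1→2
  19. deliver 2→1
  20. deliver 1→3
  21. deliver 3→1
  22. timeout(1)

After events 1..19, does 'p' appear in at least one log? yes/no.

no

after 1 — timeout(3): n3:cand/b7/[-]
after 2 — deliver 3→1: n1:foll/b7/[-]
after 3 — deliver 1→3: ·
after 4 — deliver 3→2: n2:foll/b7/[-]
after 5 — deliver 2→3: n3:lead/b7/[-]
after 6 — propose(3,'w'): ·
after 7 — deliver 3→2: n2:foll/b7/[w]
after 8 — deliver 2→3: ·
after 9 — deliver 3→0: n0:foll/b7/[-]
after 10 — deliver 0→3: ·
after 11 — deliver 3→1: n1:foll/b7/[w]
after 12 — deliver 1→3: n3:lead/b7/[w]
after 13 — propose(1,'p'): ·
after 14 — deliver 2→0: ·
after 15 — deliver 1→2: ·
after 16 — timeout(3): n3:cand/b11/[w]
after 17 — propose(1,'p'): ·
after 18 — deliver 1→2: ·
after 19 — deliver 2→1: ·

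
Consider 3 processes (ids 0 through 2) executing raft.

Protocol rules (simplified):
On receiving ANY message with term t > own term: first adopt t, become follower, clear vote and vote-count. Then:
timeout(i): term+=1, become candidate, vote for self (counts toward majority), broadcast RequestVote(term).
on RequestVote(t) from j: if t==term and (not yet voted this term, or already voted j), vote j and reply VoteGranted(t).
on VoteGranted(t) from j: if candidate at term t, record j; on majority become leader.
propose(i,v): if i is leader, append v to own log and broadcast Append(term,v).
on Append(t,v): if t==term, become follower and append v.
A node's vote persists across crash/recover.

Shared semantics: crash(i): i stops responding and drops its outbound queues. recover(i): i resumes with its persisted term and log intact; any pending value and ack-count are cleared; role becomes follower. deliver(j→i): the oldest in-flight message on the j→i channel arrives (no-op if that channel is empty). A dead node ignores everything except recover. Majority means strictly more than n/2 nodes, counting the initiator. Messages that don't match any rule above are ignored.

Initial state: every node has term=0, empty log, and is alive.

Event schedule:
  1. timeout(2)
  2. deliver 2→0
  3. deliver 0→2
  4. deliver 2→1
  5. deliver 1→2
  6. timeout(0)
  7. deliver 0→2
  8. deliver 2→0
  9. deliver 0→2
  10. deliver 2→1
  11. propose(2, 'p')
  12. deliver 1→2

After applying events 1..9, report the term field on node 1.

1

[1] timeout(2) → N2(cand t1 [-])
[2] deliver 2→0 → N0(foll t1 [-])
[3] deliver 0→2 → N2(lead t1 [-])
[4] deliver 2→1 → N1(foll t1 [-])
[5] deliver 1→2 → ∅
[6] timeout(0) → N0(cand t2 [-])
[7] deliver 0→2 → N2(foll t2 [-])
[8] deliver 2→0 → N0(lead t2 [-])
[9] deliver 0→2 → ∅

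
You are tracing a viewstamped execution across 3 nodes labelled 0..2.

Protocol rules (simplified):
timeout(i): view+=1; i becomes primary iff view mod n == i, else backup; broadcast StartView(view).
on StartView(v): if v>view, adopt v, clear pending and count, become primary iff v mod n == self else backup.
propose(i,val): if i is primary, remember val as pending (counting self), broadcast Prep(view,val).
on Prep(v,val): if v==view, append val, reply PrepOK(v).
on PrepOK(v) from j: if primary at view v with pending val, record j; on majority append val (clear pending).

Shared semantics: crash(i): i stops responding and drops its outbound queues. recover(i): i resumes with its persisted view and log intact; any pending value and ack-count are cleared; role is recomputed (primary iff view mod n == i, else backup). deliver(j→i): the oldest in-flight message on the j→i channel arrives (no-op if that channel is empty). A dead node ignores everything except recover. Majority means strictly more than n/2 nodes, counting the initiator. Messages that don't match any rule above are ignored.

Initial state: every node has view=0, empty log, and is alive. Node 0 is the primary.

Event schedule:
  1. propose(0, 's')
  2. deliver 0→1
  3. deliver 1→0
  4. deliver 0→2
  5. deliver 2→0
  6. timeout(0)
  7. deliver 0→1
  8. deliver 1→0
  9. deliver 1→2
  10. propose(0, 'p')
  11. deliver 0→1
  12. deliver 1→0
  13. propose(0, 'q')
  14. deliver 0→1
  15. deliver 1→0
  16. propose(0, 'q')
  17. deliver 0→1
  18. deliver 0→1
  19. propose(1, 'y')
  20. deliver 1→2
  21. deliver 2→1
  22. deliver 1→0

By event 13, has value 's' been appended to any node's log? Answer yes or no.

e1 propose(0,'s'): ·
e2 deliver 0→1: 1[back,v=0,s]
e3 deliver 1→0: 0[prim,v=0,s]
e4 deliver 0→2: 2[back,v=0,s]
e5 deliver 2→0: ·
e6 timeout(0): 0[back,v=1,s]
e7 deliver 0→1: 1[prim,v=1,s]
e8 deliver 1→0: ·
e9 deliver 1→2: ·
e10 propose(0,'p'): ·
e11 deliver 0→1: ·
e12 deliver 1→0: ·
e13 propose(0,'q'): ·

yes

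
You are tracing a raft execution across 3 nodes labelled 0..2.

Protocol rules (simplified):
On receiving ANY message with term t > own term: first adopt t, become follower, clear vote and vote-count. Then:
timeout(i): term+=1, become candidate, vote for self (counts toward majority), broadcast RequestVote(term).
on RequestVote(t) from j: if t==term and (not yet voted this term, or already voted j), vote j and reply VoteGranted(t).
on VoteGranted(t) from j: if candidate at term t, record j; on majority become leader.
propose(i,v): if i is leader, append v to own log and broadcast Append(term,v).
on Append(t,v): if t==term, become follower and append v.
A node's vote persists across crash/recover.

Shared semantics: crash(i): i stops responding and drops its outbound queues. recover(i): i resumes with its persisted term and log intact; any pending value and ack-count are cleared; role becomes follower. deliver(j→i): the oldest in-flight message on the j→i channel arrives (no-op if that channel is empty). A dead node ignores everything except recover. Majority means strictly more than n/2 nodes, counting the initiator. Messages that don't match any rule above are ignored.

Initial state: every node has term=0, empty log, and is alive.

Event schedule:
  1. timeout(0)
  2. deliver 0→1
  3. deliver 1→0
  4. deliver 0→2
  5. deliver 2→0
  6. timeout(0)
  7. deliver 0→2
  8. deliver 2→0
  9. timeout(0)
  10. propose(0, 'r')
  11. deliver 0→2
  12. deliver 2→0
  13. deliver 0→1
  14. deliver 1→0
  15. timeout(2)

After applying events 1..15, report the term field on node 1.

1. timeout(0):  <0:cand t1 ->
2. deliver 0→1:  <1:foll t1 ->
3. deliver 1→0:  <0:lead t1 ->
4. deliver 0→2:  <2:foll t1 ->
5. deliver 2→0:  nop
6. timeout(0):  <0:cand t2 ->
7. deliver 0→2:  <2:foll t2 ->
8. deliver 2→0:  <0:lead t2 ->
9. timeout(0):  <0:cand t3 ->
10. propose(0,'r'):  nop
11. deliver 0→2:  <2:foll t3 ->
12. deliver 2→0:  <0:lead t3 ->
13. deliver 0→1:  <1:foll t2 ->
14. deliver 1→0:  nop
15. timeout(2):  <2:cand t4 ->

2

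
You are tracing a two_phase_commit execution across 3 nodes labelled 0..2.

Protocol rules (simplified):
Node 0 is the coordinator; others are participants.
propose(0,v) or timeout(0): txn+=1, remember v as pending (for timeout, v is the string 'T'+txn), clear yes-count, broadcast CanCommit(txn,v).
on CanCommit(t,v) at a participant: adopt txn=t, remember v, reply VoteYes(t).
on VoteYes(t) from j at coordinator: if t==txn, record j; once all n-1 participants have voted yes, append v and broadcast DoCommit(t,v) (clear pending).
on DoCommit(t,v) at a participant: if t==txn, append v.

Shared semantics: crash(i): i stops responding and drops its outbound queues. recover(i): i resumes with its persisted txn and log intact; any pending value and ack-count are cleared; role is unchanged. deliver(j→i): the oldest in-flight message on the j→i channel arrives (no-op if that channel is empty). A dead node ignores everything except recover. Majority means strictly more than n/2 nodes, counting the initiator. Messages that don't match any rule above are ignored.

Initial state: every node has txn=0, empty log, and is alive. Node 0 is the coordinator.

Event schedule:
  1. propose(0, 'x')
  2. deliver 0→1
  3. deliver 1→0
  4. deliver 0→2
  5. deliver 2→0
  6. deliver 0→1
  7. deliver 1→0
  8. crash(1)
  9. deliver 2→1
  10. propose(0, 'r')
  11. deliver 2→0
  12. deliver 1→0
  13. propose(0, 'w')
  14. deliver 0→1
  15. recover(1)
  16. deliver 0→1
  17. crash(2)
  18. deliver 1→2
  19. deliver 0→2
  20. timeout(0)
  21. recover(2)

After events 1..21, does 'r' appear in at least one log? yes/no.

[1] propose(0,'x') → N0(coor t1 [-])
[2] deliver 0→1 → N1(part t1 [-])
[3] deliver 1→0 → ∅
[4] deliver 0→2 → N2(part t1 [-])
[5] deliver 2→0 → N0(coor t1 [x])
[6] deliver 0→1 → N1(part t1 [x])
[7] deliver 1→0 → ∅
[8] crash(1) → N1(✗part t1 [x])
[9] deliver 2→1 → ∅
[10] propose(0,'r') → N0(coor t2 [x])
[11] deliver 2→0 → ∅
[12] deliver 1→0 → ∅
[13] propose(0,'w') → N0(coor t3 [x])
[14] deliver 0→1 → ∅
[15] recover(1) → N1(part t1 [x])
[16] deliver 0→1 → N1(part t2 [x])
[17] crash(2) → N2(✗part t1 [-])
[18] deliver 1→2 → ∅
[19] deliver 0→2 → ∅
[20] timeout(0) → N0(coor t4 [x])
[21] recover(2) → N2(part t1 [-])

no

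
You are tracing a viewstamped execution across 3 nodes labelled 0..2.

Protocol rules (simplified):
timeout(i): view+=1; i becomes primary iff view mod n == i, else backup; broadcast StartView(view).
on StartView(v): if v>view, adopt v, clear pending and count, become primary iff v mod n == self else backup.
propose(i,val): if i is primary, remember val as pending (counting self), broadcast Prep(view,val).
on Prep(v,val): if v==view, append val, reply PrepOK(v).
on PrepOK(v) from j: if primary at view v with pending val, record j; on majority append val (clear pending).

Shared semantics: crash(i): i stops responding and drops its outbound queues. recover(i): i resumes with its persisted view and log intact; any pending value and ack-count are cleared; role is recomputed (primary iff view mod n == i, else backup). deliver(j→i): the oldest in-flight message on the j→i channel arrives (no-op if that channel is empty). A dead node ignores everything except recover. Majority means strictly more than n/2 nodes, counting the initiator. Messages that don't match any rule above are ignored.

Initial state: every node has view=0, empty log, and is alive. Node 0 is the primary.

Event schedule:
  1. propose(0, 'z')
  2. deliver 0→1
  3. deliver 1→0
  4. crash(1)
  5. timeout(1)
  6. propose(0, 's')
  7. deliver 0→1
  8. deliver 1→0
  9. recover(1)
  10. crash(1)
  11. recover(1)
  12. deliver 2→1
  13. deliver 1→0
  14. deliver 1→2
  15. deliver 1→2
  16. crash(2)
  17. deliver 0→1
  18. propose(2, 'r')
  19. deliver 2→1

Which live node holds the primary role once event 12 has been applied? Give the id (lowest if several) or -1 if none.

e1 propose(0,'z'): ·
e2 deliver 0→1: 1[back,v=0,z]
e3 deliver 1→0: 0[prim,v=0,z]
e4 crash(1): 1[✗back,v=0,z]
e5 timeout(1): ·
e6 propose(0,'s'): ·
e7 deliver 0→1: ·
e8 deliver 1→0: ·
e9 recover(1): 1[back,v=0,z]
e10 crash(1): 1[✗back,v=0,z]
e11 recover(1): 1[back,v=0,z]
e12 deliver 2→1: ·

0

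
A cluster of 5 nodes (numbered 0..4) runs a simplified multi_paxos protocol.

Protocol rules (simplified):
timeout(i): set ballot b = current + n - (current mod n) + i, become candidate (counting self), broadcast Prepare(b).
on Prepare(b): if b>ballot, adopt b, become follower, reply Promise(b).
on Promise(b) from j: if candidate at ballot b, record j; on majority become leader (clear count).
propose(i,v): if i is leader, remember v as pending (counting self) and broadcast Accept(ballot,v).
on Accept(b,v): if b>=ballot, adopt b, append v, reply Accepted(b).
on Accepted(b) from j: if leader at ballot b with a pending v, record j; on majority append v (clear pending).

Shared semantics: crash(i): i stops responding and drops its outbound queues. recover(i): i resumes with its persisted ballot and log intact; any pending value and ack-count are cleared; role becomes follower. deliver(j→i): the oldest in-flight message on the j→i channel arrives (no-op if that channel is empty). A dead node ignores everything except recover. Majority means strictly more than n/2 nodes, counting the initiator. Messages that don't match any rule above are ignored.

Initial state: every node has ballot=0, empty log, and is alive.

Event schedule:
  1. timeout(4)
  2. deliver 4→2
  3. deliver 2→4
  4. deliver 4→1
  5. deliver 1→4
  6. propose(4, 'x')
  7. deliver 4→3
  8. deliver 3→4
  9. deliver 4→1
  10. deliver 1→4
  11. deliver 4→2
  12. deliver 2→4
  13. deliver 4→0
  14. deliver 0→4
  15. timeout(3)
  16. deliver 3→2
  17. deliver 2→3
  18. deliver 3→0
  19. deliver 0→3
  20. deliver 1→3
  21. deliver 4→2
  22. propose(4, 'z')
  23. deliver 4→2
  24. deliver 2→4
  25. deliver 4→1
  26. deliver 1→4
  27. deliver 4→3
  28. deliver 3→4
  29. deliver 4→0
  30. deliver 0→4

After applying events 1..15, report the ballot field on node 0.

[1] timeout(4) → N4(cand b9 [-])
[2] deliver 4→2 → N2(foll b9 [-])
[3] deliver 2→4 → ∅
[4] deliver 4→1 → N1(foll b9 [-])
[5] deliver 1→4 → N4(lead b9 [-])
[6] propose(4,'x') → ∅
[7] deliver 4→3 → N3(foll b9 [-])
[8] deliver 3→4 → ∅
[9] deliver 4→1 → N1(foll b9 [x])
[10] deliver 1→4 → ∅
[11] deliver 4→2 → N2(foll b9 [x])
[12] deliver 2→4 → N4(lead b9 [x])
[13] deliver 4→0 → N0(foll b9 [-])
[14] deliver 0→4 → ∅
[15] timeout(3) → N3(cand b13 [-])

9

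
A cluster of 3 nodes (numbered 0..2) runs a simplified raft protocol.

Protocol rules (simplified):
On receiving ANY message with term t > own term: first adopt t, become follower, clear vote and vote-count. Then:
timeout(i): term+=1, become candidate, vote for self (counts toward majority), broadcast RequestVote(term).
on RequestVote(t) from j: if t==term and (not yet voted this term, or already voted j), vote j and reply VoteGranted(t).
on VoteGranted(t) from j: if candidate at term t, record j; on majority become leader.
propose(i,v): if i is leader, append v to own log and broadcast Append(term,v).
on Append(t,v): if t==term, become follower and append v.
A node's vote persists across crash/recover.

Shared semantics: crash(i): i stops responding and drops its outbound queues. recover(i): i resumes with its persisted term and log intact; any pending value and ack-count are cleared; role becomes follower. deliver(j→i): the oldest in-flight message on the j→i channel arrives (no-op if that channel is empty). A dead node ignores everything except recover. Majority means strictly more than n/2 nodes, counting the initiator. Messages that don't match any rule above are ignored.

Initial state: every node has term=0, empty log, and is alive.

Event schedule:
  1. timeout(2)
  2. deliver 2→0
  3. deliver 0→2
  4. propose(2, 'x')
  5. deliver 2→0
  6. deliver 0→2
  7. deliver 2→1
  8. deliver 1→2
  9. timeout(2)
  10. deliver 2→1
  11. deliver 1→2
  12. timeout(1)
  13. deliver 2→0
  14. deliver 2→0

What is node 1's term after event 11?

step 1 timeout(2): 2={cand,t=1,log=-}
step 2 deliver 2→0: 0={foll,t=1,log=-}
step 3 deliver 0→2: 2={lead,t=1,log=-}
step 4 propose(2,'x'): 2={lead,t=1,log=x}
step 5 deliver 2→0: 0={foll,t=1,log=x}
step 6 deliver 0→2: —
step 7 deliver 2→1: 1={foll,t=1,log=-}
step 8 deliver 1→2: —
step 9 timeout(2): 2={cand,t=2,log=x}
step 10 deliver 2→1: 1={foll,t=1,log=x}
step 11 deliver 1→2: —

1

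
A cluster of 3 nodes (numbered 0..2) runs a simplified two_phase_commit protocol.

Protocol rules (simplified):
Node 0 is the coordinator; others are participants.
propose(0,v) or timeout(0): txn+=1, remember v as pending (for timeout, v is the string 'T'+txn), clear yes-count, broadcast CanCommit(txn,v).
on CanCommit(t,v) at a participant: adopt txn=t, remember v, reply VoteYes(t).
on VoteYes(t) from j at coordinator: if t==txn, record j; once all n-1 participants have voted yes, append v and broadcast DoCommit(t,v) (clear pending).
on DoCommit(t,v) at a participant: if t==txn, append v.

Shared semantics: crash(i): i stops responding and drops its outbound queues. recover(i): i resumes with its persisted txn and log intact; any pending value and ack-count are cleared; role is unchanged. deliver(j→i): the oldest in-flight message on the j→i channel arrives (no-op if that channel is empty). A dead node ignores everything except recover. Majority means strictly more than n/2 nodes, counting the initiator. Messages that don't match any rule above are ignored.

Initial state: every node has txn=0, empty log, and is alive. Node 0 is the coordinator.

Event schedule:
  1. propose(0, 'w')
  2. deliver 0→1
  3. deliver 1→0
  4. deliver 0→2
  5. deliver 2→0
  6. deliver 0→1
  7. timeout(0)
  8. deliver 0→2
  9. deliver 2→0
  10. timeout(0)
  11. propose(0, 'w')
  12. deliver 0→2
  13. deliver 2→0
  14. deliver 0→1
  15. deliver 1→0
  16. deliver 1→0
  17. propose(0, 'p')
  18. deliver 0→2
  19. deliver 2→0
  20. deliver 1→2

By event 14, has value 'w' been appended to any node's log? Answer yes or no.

step 1 propose(0,'w'): 0={coor,t=1,log=-}
step 2 deliver 0→1: 1={part,t=1,log=-}
step 3 deliver 1→0: —
step 4 deliver 0→2: 2={part,t=1,log=-}
step 5 deliver 2→0: 0={coor,t=1,log=w}
step 6 deliver 0→1: 1={part,t=1,log=w}
step 7 timeout(0): 0={coor,t=2,log=w}
step 8 deliver 0→2: 2={part,t=1,log=w}
step 9 deliver 2→0: —
step 10 timeout(0): 0={coor,t=3,log=w}
step 11 propose(0,'w'): 0={coor,t=4,log=w}
step 12 deliver 0→2: 2={part,t=2,log=w}
step 13 deliver 2→0: —
step 14 deliver 0→1: 1={part,t=2,log=w}

yes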